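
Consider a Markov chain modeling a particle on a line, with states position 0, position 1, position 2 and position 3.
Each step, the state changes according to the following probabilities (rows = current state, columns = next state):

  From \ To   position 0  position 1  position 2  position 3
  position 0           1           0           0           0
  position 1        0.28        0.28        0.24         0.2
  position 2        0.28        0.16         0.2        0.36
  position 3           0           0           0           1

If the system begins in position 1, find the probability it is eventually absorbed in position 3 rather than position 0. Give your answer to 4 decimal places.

0.4583

Let h(s) be the probability of absorption at position 3 starting from transient state s. Then h(position 3) = 1 and h(position 0) = 0. By first-step analysis:
h(position 1) = 0.28·0 + 0.28·h(position 1) + 0.24·h(position 2) + 0.2·1
h(position 2) = 0.28·0 + 0.16·h(position 1) + 0.2·h(position 2) + 0.36·1
Solving: h(position 1) = 0.4583, h(position 2) = 0.5417.
Starting from position 1, the probability is 0.4583.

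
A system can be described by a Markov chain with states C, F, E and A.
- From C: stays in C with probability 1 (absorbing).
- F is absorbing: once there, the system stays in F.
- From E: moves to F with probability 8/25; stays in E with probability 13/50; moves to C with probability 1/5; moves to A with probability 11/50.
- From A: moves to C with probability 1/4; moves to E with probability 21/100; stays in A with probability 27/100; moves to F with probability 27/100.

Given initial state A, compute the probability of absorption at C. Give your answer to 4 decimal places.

Let h(s) be the probability of absorption at C starting from transient state s. Then h(C) = 1 and h(F) = 0. By first-step analysis:
h(E) = 0.2·1 + 0.32·0 + 0.26·h(E) + 0.22·h(A)
h(A) = 0.25·1 + 0.27·0 + 0.21·h(E) + 0.27·h(A)
Solving: h(E) = 0.4069, h(A) = 0.4595.
Starting from A, the probability is 0.4595.

0.4595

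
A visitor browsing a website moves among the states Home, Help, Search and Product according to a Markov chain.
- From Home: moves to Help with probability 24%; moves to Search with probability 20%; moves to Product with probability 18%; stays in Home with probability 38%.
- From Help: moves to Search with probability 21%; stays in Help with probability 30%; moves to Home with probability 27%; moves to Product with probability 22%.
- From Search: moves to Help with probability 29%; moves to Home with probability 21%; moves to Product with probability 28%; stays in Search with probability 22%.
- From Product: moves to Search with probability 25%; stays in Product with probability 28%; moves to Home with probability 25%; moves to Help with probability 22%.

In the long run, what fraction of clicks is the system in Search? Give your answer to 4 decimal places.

Let the stationary distribution be π with π = πP and π_1 + π_2 + π_3 + π_4 = 1.
π_1 = 0.38·π_1 + 0.27·π_2 + 0.21·π_3 + 0.25·π_4
π_2 = 0.24·π_1 + 0.3·π_2 + 0.29·π_3 + 0.22·π_4
π_3 = 0.2·π_1 + 0.21·π_2 + 0.22·π_3 + 0.25·π_4
Solving with the normalization constraint gives π = (0.2833, 0.2619, 0.2188, 0.2360).
So the stationary probability of Search is 0.2188.

0.2188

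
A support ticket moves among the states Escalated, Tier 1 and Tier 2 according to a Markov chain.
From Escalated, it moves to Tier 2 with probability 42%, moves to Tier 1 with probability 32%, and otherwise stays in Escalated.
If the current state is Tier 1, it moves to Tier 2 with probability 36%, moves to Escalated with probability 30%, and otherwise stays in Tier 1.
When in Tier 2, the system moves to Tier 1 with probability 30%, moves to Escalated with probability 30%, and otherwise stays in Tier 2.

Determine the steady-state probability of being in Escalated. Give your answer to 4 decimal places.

Let the stationary distribution be π with π = πP and π_1 + π_2 + π_3 = 1.
π_1 = 0.26·π_1 + 0.3·π_2 + 0.3·π_3
π_2 = 0.32·π_1 + 0.34·π_2 + 0.3·π_3
Solving with the normalization constraint gives π = (0.2885, 0.3185, 0.3930).
So the stationary probability of Escalated is 0.2885.

0.2885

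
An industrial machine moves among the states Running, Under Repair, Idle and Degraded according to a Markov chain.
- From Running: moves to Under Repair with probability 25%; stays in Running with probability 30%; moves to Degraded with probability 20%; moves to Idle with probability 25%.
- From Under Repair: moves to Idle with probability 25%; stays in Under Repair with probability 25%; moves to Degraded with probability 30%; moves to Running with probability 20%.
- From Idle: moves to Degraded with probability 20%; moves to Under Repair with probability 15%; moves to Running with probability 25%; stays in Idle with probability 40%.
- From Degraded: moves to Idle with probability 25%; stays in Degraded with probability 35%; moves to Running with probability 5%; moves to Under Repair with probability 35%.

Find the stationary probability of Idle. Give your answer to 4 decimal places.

Let the stationary distribution be π with π = πP and π_1 + π_2 + π_3 + π_4 = 1.
π_1 = 0.3·π_1 + 0.2·π_2 + 0.25·π_3 + 0.05·π_4
π_2 = 0.25·π_1 + 0.25·π_2 + 0.15·π_3 + 0.35·π_4
π_3 = 0.25·π_1 + 0.25·π_2 + 0.4·π_3 + 0.25·π_4
Solving with the normalization constraint gives π = (0.1945, 0.2470, 0.2941, 0.2644).
So the stationary probability of Idle is 0.2941.

0.2941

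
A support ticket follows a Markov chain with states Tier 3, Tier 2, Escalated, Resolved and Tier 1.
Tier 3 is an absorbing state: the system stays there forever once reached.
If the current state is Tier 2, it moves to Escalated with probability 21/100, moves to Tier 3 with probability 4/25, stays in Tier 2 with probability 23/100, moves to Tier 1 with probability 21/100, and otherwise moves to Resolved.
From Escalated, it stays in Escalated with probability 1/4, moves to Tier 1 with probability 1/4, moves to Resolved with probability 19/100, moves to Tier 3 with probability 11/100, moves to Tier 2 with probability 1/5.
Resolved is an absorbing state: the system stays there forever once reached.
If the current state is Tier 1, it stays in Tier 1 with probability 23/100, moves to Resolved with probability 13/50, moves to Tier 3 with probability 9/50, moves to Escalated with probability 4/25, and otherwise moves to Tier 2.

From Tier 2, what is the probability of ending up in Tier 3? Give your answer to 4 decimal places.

0.4284

Let h(s) be the probability of absorption at Tier 3 starting from transient state s. Then h(Tier 3) = 1 and h(Resolved) = 0. By first-step analysis:
h(Tier 2) = 0.16·1 + 0.23·h(Tier 2) + 0.21·h(Escalated) + 0.19·0 + 0.21·h(Tier 1)
h(Escalated) = 0.11·1 + 0.2·h(Tier 2) + 0.25·h(Escalated) + 0.19·0 + 0.25·h(Tier 1)
h(Tier 1) = 0.18·1 + 0.17·h(Tier 2) + 0.16·h(Escalated) + 0.26·0 + 0.23·h(Tier 1)
Solving: h(Tier 2) = 0.4284, h(Escalated) = 0.3979, h(Tier 1) = 0.4110.
Starting from Tier 2, the probability is 0.4284.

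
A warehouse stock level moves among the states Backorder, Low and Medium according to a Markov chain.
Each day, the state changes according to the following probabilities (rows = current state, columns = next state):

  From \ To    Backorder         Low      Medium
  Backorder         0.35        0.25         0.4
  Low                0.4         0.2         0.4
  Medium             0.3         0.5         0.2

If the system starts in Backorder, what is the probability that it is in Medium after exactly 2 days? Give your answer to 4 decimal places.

0.3200

Sum over the intermediate state after 1 day:
P = P(Backorder→Backorder)·P(Backorder→Medium) + P(Backorder→Low)·P(Low→Medium) + P(Backorder→Medium)·P(Medium→Medium)
  = 0.35×0.4 + 0.25×0.4 + 0.4×0.2
  = 0.1400 + 0.1000 + 0.0800 = 0.3200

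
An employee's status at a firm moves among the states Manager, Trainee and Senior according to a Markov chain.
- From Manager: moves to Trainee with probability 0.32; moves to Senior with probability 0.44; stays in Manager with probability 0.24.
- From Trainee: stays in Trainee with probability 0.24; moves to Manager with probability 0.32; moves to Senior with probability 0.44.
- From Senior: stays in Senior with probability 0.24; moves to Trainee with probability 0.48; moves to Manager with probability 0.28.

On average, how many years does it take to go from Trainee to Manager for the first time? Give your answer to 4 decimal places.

Let t(s) be the expected number of years to first reach Manager from state s, with t(Manager) = 0. Conditioning on the first year:
t(Trainee) = 1 + 0.24·t(Trainee) + 0.44·t(Senior)
t(Senior) = 1 + 0.48·t(Trainee) + 0.24·t(Senior)
Solving: t(Trainee) = 3.2751, t(Senior) = 3.3843.
Expected years from Trainee to Manager: 3.2751.

3.2751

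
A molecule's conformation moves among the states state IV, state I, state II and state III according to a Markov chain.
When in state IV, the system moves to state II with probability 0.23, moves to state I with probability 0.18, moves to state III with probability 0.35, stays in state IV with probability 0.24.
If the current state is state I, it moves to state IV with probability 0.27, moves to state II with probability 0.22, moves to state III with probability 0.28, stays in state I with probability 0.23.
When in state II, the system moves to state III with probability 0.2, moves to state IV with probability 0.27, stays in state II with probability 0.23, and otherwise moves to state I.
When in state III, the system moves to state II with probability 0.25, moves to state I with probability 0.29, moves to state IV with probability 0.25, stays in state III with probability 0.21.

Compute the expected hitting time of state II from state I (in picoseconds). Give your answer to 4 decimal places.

Let t(s) be the expected number of picoseconds to first reach state II from state s, with t(state II) = 0. Conditioning on the first picosecond:
t(state IV) = 1 + 0.24·t(state IV) + 0.18·t(state I) + 0.35·t(state III)
t(state I) = 1 + 0.27·t(state IV) + 0.23·t(state I) + 0.28·t(state III)
t(state III) = 1 + 0.25·t(state IV) + 0.29·t(state I) + 0.21·t(state III)
Solving: t(state IV) = 4.2802, t(state I) = 4.3305, t(state III) = 4.2100.
Expected picoseconds from state I to state II: 4.3305.

4.3305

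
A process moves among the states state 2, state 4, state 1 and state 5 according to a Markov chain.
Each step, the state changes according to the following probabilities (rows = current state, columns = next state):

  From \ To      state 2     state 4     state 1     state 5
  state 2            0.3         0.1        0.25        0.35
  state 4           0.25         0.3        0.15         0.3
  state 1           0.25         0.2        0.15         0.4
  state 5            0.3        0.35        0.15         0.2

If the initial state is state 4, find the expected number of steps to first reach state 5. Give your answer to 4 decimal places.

3.0231

Let t(s) be the expected number of steps to first reach state 5 from state s, with t(state 5) = 0. Conditioning on the first step:
t(state 2) = 1 + 0.3·t(state 2) + 0.1·t(state 4) + 0.25·t(state 1)
t(state 4) = 1 + 0.25·t(state 2) + 0.3·t(state 4) + 0.15·t(state 1)
t(state 1) = 1 + 0.25·t(state 2) + 0.2·t(state 4) + 0.15·t(state 1)
Solving: t(state 2) = 2.8321, t(state 4) = 3.0231, t(state 1) = 2.7208.
Expected steps from state 4 to state 5: 3.0231.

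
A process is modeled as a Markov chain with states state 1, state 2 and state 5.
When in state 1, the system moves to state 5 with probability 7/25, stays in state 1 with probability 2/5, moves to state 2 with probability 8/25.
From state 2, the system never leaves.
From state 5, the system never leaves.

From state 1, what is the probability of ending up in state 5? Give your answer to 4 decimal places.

0.4667

Let h(s) be the probability of absorption at state 5 starting from transient state s. Then h(state 5) = 1 and h(state 2) = 0. By first-step analysis:
h(state 1) = 0.4·h(state 1) + 0.32·0 + 0.28·1
Solving: h(state 1) = 0.4667.
Starting from state 1, the probability is 0.4667.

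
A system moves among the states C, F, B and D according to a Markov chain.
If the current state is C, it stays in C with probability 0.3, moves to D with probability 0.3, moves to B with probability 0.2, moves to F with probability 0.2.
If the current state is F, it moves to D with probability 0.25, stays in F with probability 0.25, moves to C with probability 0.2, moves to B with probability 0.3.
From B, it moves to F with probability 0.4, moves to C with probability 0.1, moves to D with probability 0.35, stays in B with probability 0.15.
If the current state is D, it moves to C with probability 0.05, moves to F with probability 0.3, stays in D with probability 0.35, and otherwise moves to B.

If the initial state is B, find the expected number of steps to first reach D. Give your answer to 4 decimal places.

3.2275

Let t(s) be the expected number of steps to first reach D from state s, with t(D) = 0. Conditioning on the first step:
t(C) = 1 + 0.3·t(C) + 0.2·t(F) + 0.2·t(B)
t(F) = 1 + 0.2·t(C) + 0.25·t(F) + 0.3·t(B)
t(B) = 1 + 0.1·t(C) + 0.4·t(F) + 0.15·t(B)
Solving: t(C) = 3.3562, t(F) = 3.5193, t(B) = 3.2275.
Expected steps from B to D: 3.2275.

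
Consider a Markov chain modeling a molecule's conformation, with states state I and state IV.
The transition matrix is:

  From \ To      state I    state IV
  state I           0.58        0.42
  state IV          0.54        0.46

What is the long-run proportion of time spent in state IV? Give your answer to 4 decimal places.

Let the stationary distribution be π with π = πP and π_1 + π_2 = 1.
π_1 = 0.58·π_1 + 0.54·π_2
Solving with the normalization constraint gives π = (0.5625, 0.4375).
So the stationary probability of state IV is 0.4375.

0.4375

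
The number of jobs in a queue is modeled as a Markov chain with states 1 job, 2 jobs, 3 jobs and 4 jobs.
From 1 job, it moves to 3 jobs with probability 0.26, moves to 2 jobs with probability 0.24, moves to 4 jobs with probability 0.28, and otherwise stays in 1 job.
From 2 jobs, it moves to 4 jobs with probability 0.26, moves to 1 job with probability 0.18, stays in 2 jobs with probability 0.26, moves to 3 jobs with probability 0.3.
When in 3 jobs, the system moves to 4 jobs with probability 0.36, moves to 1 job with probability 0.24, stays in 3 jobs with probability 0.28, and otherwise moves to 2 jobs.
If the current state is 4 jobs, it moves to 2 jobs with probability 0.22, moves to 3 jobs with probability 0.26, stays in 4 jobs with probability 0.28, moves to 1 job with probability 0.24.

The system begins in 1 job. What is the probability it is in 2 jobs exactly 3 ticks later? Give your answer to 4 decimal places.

Propagate the distribution vector 3 ticks from 1 job.
After 0 ticks: (1.0000, 0.0000, 0.0000, 0.0000)
After 1 tick: (0.2200, 0.2400, 0.2600, 0.2800)
After 2 ticks: (0.2212, 0.2080, 0.2748, 0.2960)
After 3 ticks: (0.2231, 0.2053, 0.2738, 0.2978)
P(in 2 jobs after 3 ticks) = 0.2053

0.2053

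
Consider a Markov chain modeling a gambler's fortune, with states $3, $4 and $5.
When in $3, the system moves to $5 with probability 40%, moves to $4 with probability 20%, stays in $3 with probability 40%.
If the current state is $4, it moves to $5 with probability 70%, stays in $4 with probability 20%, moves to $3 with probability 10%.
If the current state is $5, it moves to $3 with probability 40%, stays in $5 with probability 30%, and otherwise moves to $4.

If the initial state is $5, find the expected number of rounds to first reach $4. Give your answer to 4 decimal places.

Let t(s) be the expected number of rounds to first reach $4 from state s, with t($4) = 0. Conditioning on the first round:
t($3) = 1 + 0.4·t($3) + 0.4·t($5)
t($5) = 1 + 0.4·t($3) + 0.3·t($5)
Solving: t($3) = 4.2308, t($5) = 3.8462.
Expected rounds from $5 to $4: 3.8462.

3.8462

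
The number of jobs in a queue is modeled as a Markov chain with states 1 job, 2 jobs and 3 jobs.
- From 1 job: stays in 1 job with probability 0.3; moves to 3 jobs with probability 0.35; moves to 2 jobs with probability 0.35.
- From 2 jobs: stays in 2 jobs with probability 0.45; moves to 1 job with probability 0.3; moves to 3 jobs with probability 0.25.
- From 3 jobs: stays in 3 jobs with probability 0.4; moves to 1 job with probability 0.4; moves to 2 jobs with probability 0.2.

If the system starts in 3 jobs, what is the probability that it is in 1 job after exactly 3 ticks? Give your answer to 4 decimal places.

Propagate the distribution vector 3 ticks from 3 jobs.
After 0 ticks: (0.0000, 0.0000, 1.0000)
After 1 tick: (0.4000, 0.2000, 0.4000)
After 2 ticks: (0.3400, 0.3100, 0.3500)
After 3 ticks: (0.3350, 0.3285, 0.3365)
P(in 1 job after 3 ticks) = 0.3350

0.3350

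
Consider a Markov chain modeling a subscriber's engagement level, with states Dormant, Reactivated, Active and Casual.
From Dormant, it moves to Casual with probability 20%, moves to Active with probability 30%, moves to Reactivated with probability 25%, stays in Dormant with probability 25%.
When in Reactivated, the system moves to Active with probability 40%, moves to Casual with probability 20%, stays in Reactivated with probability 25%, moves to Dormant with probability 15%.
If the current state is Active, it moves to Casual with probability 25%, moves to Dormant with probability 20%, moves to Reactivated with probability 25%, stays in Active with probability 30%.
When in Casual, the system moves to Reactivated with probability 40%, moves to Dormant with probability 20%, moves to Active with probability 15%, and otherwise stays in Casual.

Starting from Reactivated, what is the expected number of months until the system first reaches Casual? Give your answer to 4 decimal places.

Let t(s) be the expected number of months to first reach Casual from state s, with t(Casual) = 0. Conditioning on the first month:
t(Dormant) = 1 + 0.25·t(Dormant) + 0.25·t(Reactivated) + 0.3·t(Active)
t(Reactivated) = 1 + 0.15·t(Dormant) + 0.25·t(Reactivated) + 0.4·t(Active)
t(Active) = 1 + 0.2·t(Dormant) + 0.25·t(Reactivated) + 0.3·t(Active)
Solving: t(Dormant) = 4.6243, t(Reactivated) = 4.6012, t(Active) = 4.3931.
Expected months from Reactivated to Casual: 4.6012.

4.6012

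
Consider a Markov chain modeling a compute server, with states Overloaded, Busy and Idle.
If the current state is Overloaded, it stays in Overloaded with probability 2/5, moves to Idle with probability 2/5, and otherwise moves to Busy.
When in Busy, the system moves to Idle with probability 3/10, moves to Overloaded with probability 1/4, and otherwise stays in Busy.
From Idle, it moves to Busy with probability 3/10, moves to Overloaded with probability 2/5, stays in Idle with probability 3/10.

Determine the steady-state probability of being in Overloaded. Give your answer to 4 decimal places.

0.3533

Let the stationary distribution be π with π = πP and π_1 + π_2 + π_3 = 1.
π_1 = 0.4·π_1 + 0.25·π_2 + 0.4·π_3
π_2 = 0.2·π_1 + 0.45·π_2 + 0.3·π_3
Solving with the normalization constraint gives π = (0.3533, 0.3114, 0.3353).
So the stationary probability of Overloaded is 0.3533.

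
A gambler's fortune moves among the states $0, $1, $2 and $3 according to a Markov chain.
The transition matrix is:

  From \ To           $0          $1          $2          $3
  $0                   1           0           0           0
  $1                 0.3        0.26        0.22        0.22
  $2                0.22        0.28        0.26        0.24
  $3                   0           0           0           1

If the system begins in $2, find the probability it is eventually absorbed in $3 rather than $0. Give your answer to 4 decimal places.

Let h(s) be the probability of absorption at $3 starting from transient state s. Then h($3) = 1 and h($0) = 0. By first-step analysis:
h($1) = 0.3·0 + 0.26·h($1) + 0.22·h($2) + 0.22·1
h($2) = 0.22·0 + 0.28·h($1) + 0.26·h($2) + 0.24·1
Solving: h($1) = 0.4436, h($2) = 0.4922.
Starting from $2, the probability is 0.4922.

0.4922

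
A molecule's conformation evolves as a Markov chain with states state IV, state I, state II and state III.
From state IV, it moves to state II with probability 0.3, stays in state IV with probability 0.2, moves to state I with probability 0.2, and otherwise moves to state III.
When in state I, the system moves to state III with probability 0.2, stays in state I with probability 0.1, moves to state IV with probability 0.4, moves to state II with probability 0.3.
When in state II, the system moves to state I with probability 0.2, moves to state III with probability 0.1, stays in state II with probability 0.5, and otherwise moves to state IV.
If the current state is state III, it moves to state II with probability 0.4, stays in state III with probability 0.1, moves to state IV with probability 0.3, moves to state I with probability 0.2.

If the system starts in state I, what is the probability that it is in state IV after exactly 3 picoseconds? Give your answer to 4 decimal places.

0.2570

Propagate the distribution vector 3 picoseconds from state I.
After 0 picoseconds: (0.0000, 1.0000, 0.0000, 0.0000)
After 1 picosecond: (0.4000, 0.1000, 0.3000, 0.2000)
After 2 picoseconds: (0.2400, 0.1900, 0.3800, 0.1900)
After 3 picoseconds: (0.2570, 0.1810, 0.3950, 0.1670)
P(in state IV after 3 picoseconds) = 0.2570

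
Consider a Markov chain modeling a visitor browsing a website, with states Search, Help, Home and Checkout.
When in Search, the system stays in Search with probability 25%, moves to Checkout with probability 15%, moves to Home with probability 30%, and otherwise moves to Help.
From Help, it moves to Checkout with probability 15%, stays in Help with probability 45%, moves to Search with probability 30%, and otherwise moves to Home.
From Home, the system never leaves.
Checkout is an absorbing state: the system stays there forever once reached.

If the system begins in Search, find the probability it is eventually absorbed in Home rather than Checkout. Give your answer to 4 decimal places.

0.6047

Let h(s) be the probability of absorption at Home starting from transient state s. Then h(Home) = 1 and h(Checkout) = 0. By first-step analysis:
h(Search) = 0.25·h(Search) + 0.3·h(Help) + 0.3·1 + 0.15·0
h(Help) = 0.3·h(Search) + 0.45·h(Help) + 0.1·1 + 0.15·0
Solving: h(Search) = 0.6047, h(Help) = 0.5116.
Starting from Search, the probability is 0.6047.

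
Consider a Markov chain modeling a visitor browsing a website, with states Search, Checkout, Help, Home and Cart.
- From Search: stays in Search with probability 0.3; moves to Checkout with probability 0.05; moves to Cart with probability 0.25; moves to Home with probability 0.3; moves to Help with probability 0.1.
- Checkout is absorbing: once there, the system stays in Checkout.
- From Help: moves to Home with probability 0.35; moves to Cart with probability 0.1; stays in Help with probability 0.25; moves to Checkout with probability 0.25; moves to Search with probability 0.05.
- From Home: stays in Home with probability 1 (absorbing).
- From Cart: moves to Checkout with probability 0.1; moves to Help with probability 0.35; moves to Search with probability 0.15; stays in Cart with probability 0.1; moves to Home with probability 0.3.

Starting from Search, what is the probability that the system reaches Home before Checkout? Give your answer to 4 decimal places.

Let h(s) be the probability of absorption at Home starting from transient state s. Then h(Home) = 1 and h(Checkout) = 0. By first-step analysis:
h(Search) = 0.3·h(Search) + 0.05·0 + 0.1·h(Help) + 0.3·1 + 0.25·h(Cart)
h(Help) = 0.05·h(Search) + 0.25·0 + 0.25·h(Help) + 0.35·1 + 0.1·h(Cart)
h(Cart) = 0.15·h(Search) + 0.1·0 + 0.35·h(Help) + 0.3·1 + 0.1·h(Cart)
Solving: h(Search) = 0.7653, h(Help) = 0.6108, h(Cart) = 0.6984.
Starting from Search, the probability is 0.7653.

0.7653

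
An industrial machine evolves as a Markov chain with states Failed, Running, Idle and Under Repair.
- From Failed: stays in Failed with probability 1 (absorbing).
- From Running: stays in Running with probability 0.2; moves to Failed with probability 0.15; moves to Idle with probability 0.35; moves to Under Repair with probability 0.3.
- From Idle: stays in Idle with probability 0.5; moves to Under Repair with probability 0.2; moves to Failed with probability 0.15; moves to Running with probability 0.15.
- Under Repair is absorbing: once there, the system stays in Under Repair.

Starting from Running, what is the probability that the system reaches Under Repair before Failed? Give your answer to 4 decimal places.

0.6331

Let h(s) be the probability of absorption at Under Repair starting from transient state s. Then h(Under Repair) = 1 and h(Failed) = 0. By first-step analysis:
h(Running) = 0.15·0 + 0.2·h(Running) + 0.35·h(Idle) + 0.3·1
h(Idle) = 0.15·0 + 0.15·h(Running) + 0.5·h(Idle) + 0.2·1
Solving: h(Running) = 0.6331, h(Idle) = 0.5899.
Starting from Running, the probability is 0.6331.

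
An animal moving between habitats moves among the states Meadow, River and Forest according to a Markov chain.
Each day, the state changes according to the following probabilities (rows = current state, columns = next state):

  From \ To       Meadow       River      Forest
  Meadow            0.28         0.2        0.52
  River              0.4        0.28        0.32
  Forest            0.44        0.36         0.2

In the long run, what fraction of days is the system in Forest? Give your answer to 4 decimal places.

0.3517

Let the stationary distribution be π with π = πP and π_1 + π_2 + π_3 = 1.
π_1 = 0.28·π_1 + 0.4·π_2 + 0.44·π_3
π_2 = 0.2·π_1 + 0.28·π_2 + 0.36·π_3
Solving with the normalization constraint gives π = (0.3697, 0.2786, 0.3517).
So the stationary probability of Forest is 0.3517.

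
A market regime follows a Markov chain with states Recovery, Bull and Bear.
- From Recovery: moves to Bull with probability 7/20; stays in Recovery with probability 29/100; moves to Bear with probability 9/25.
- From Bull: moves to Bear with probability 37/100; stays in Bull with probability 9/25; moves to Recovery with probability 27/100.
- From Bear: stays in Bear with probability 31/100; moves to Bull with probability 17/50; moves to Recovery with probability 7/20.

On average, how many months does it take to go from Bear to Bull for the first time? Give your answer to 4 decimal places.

2.9129

Let t(s) be the expected number of months to first reach Bull from state s, with t(Bull) = 0. Conditioning on the first month:
t(Recovery) = 1 + 0.29·t(Recovery) + 0.36·t(Bear)
t(Bear) = 1 + 0.35·t(Recovery) + 0.31·t(Bear)
Solving: t(Recovery) = 2.8854, t(Bear) = 2.9129.
Expected months from Bear to Bull: 2.9129.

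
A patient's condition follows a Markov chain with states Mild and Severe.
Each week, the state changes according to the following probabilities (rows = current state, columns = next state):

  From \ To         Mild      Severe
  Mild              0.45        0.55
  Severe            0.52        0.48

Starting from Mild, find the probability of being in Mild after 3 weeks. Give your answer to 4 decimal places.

Propagate the distribution vector 3 weeks from Mild.
After 0 weeks: (1.0000, 0.0000)
After 1 week: (0.4500, 0.5500)
After 2 weeks: (0.4885, 0.5115)
After 3 weeks: (0.4858, 0.5142)
P(in Mild after 3 weeks) = 0.4858

0.4858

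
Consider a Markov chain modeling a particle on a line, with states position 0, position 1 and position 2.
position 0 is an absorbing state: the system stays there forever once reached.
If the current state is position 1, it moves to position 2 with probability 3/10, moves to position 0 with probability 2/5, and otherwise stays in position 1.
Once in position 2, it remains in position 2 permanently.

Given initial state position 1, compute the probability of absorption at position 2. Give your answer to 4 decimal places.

Let h(s) be the probability of absorption at position 2 starting from transient state s. Then h(position 2) = 1 and h(position 0) = 0. By first-step analysis:
h(position 1) = 0.4·0 + 0.3·h(position 1) + 0.3·1
Solving: h(position 1) = 0.4286.
Starting from position 1, the probability is 0.4286.

0.4286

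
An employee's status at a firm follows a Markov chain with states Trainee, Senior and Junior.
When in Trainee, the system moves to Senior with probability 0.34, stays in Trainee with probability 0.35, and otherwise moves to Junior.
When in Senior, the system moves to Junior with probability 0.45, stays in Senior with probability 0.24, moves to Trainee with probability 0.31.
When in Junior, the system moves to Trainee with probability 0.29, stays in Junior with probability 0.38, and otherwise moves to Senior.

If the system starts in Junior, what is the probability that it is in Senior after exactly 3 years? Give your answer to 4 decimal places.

Propagate the distribution vector 3 years from Junior.
After 0 years: (0.0000, 0.0000, 1.0000)
After 1 year: (0.2900, 0.3300, 0.3800)
After 2 years: (0.3140, 0.3032, 0.3828)
After 3 years: (0.3149, 0.3059, 0.3792)
P(in Senior after 3 years) = 0.3059

0.3059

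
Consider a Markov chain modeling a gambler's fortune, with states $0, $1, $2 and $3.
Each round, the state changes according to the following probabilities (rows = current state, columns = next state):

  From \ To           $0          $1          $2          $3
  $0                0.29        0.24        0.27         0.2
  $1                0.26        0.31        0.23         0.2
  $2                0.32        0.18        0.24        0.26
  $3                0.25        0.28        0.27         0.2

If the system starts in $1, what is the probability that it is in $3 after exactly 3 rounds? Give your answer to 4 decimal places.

0.2150

Propagate the distribution vector 3 rounds from $1.
After 0 rounds: (0.0000, 1.0000, 0.0000, 0.0000)
After 1 round: (0.2600, 0.3100, 0.2300, 0.2000)
After 2 rounds: (0.2796, 0.2559, 0.2507, 0.2138)
After 3 rounds: (0.2813, 0.2514, 0.2522, 0.2150)
P(in $3 after 3 rounds) = 0.2150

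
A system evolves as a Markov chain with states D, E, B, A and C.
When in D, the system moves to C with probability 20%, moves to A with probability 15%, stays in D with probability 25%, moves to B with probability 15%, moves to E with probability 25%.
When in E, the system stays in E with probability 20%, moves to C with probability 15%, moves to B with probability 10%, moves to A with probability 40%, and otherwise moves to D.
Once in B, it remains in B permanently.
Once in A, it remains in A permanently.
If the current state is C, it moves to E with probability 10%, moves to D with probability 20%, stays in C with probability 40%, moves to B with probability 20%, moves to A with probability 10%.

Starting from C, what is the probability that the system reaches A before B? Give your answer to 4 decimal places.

0.4670

Let h(s) be the probability of absorption at A starting from transient state s. Then h(A) = 1 and h(B) = 0. By first-step analysis:
h(D) = 0.25·h(D) + 0.25·h(E) + 0.15·0 + 0.15·1 + 0.2·h(C)
h(E) = 0.15·h(D) + 0.2·h(E) + 0.1·0 + 0.4·1 + 0.15·h(C)
h(C) = 0.2·h(D) + 0.1·h(E) + 0.2·0 + 0.1·1 + 0.4·h(C)
Solving: h(D) = 0.5551, h(E) = 0.6916, h(C) = 0.4670.
Starting from C, the probability is 0.4670.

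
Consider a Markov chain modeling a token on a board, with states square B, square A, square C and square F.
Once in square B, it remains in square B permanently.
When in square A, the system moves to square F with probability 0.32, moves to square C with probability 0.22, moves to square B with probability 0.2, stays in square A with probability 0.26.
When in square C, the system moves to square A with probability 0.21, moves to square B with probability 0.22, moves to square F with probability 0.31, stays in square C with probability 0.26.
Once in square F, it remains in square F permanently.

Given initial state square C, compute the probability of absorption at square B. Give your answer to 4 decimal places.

Let h(s) be the probability of absorption at square B starting from transient state s. Then h(square B) = 1 and h(square F) = 0. By first-step analysis:
h(square A) = 0.2·1 + 0.26·h(square A) + 0.22·h(square C) + 0.32·0
h(square C) = 0.22·1 + 0.21·h(square A) + 0.26·h(square C) + 0.31·0
Solving: h(square A) = 0.3917, h(square C) = 0.4085.
Starting from square C, the probability is 0.4085.

0.4085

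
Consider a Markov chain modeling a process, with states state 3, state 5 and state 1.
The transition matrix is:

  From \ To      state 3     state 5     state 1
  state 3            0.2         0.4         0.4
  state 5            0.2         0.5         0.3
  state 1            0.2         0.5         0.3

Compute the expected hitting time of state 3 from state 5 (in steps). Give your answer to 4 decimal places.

Let t(s) be the expected number of steps to first reach state 3 from state s, with t(state 3) = 0. Conditioning on the first step:
t(state 5) = 1 + 0.5·t(state 5) + 0.3·t(state 1)
t(state 1) = 1 + 0.5·t(state 5) + 0.3·t(state 1)
Solving: t(state 5) = 5.0000, t(state 1) = 5.0000.
Expected steps from state 5 to state 3: 5.0000.

5.0000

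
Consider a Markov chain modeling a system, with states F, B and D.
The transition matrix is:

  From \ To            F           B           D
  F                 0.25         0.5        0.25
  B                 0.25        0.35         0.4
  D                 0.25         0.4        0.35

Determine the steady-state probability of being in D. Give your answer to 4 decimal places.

0.3452

Let the stationary distribution be π with π = πP and π_1 + π_2 + π_3 = 1.
π_1 = 0.25·π_1 + 0.25·π_2 + 0.25·π_3
π_2 = 0.5·π_1 + 0.35·π_2 + 0.4·π_3
Solving with the normalization constraint gives π = (0.2500, 0.4048, 0.3452).
So the stationary probability of D is 0.3452.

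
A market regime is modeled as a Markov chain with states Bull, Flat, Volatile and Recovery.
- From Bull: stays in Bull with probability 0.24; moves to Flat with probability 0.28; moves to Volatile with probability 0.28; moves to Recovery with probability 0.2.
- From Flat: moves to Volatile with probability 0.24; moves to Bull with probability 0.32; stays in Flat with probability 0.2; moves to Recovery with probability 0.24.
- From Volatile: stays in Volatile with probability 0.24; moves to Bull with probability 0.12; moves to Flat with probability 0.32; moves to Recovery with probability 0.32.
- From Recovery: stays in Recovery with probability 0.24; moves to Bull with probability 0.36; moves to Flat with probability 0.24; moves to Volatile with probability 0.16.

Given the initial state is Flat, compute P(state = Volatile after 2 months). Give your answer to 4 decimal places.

Propagate the distribution vector 2 months from Flat.
After 0 months: (0.0000, 1.0000, 0.0000, 0.0000)
After 1 month: (0.3200, 0.2000, 0.2400, 0.2400)
After 2 months: (0.2560, 0.2640, 0.2336, 0.2464)
P(in Volatile after 2 months) = 0.2336

0.2336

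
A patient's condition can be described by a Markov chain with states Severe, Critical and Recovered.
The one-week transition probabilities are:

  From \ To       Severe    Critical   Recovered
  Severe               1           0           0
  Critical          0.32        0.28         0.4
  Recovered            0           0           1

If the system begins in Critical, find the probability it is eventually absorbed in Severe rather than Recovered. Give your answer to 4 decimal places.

Let h(s) be the probability of absorption at Severe starting from transient state s. Then h(Severe) = 1 and h(Recovered) = 0. By first-step analysis:
h(Critical) = 0.32·1 + 0.28·h(Critical) + 0.4·0
Solving: h(Critical) = 0.4444.
Starting from Critical, the probability is 0.4444.

0.4444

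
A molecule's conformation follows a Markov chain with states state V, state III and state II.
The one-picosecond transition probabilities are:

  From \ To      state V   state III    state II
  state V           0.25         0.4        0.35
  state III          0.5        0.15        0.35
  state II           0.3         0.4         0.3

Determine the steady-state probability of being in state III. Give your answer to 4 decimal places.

Let the stationary distribution be π with π = πP and π_1 + π_2 + π_3 = 1.
π_1 = 0.25·π_1 + 0.5·π_2 + 0.3·π_3
π_2 = 0.4·π_1 + 0.15·π_2 + 0.4·π_3
Solving with the normalization constraint gives π = (0.3467, 0.3200, 0.3333).
So the stationary probability of state III is 0.3200.

0.3200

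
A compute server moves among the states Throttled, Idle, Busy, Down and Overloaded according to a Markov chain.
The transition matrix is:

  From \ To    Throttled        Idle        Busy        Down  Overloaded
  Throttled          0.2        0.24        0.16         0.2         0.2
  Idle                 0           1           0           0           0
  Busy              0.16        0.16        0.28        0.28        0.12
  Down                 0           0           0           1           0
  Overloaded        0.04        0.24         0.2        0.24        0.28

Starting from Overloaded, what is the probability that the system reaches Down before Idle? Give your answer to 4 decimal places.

0.5241

Let h(s) be the probability of absorption at Down starting from transient state s. Then h(Down) = 1 and h(Idle) = 0. By first-step analysis:
h(Throttled) = 0.2·h(Throttled) + 0.24·0 + 0.16·h(Busy) + 0.2·1 + 0.2·h(Overloaded)
h(Busy) = 0.16·h(Throttled) + 0.16·0 + 0.28·h(Busy) + 0.28·1 + 0.12·h(Overloaded)
h(Overloaded) = 0.04·h(Throttled) + 0.24·0 + 0.2·h(Busy) + 0.24·1 + 0.28·h(Overloaded)
Solving: h(Throttled) = 0.4984, h(Busy) = 0.5870, h(Overloaded) = 0.5241.
Starting from Overloaded, the probability is 0.5241.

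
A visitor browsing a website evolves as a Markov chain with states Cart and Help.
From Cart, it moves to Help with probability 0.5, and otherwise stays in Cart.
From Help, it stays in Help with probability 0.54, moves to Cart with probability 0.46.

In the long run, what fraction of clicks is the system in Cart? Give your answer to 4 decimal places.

Let the stationary distribution be π with π = πP and π_1 + π_2 = 1.
π_1 = 0.5·π_1 + 0.46·π_2
Solving with the normalization constraint gives π = (0.4792, 0.5208).
So the stationary probability of Cart is 0.4792.

0.4792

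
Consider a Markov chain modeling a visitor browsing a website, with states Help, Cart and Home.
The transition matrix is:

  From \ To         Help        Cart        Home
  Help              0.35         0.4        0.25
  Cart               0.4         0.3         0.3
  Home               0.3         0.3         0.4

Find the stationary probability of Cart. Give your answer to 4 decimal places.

Let the stationary distribution be π with π = πP and π_1 + π_2 + π_3 = 1.
π_1 = 0.35·π_1 + 0.4·π_2 + 0.3·π_3
π_2 = 0.4·π_1 + 0.3·π_2 + 0.3·π_3
Solving with the normalization constraint gives π = (0.3511, 0.3351, 0.3138).
So the stationary probability of Cart is 0.3351.

0.3351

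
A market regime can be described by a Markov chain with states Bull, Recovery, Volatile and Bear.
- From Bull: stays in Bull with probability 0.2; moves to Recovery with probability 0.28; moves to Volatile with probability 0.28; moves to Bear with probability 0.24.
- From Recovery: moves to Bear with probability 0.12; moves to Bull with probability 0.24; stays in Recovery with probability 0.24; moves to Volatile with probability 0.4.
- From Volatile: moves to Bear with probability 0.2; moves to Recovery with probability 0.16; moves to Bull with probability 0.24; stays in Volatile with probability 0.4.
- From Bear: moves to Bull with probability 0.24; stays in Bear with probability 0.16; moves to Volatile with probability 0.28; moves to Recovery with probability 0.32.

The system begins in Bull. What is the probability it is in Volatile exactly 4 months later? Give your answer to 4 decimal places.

Propagate the distribution vector 4 months from Bull.
After 0 months: (1.0000, 0.0000, 0.0000, 0.0000)
After 1 month: (0.2000, 0.2800, 0.2800, 0.2400)
After 2 months: (0.2320, 0.2448, 0.3472, 0.1760)
After 3 months: (0.2307, 0.2356, 0.3510, 0.1827)
After 4 months: (0.2308, 0.2358, 0.3504, 0.1831)
P(in Volatile after 4 months) = 0.3504

0.3504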